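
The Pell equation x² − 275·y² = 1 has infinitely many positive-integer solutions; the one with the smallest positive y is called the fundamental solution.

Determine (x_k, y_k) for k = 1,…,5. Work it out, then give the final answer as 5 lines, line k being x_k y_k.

√275 → a₀=16, period (1,1,2,1,1,32); ℓ=6 even so k=5
a_0=16:  p_0=16·1+0=16,  q_0=16·0+1=1
a_1=1:  p_1=1·16+1=17,  q_1=1·1+0=1
a_2=1:  p_2=1·17+16=33,  q_2=1·1+1=2
a_3=2:  p_3=2·33+17=83,  q_3=2·2+1=5
a_4=1:  p_4=1·83+33=116,  q_4=1·5+2=7
a_5=1:  p_5=1·116+83=199,  q_5=1·7+5=12
→ (199, 12).  Check: 199²=39601, 275·12²=39600, difference 1.
n=2: (199,12)∘(199,12) = (199·199+275·12·12, 199·12+12·199) = (79201,4776)
n=3: (79201,4776)∘(199,12) = (199·79201+275·12·4776, 199·4776+12·79201) = (31521799,1900836)
n=4: (31521799,1900836)∘(199,12) = (199·31521799+275·12·1900836, 199·1900836+12·31521799) = (12545596801,756527952)
n=5: (12545596801,756527952)∘(199,12) = (199·12545596801+275·12·756527952, 199·756527952+12·12545596801) = (4993116004999,301096224060)

199 12
79201 4776
31521799 1900836
12545596801 756527952
4993116004999 301096224060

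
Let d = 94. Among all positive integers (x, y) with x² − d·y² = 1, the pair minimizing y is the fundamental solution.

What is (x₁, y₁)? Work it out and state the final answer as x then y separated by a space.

2143295 221064

d=94: √d = [9; 1,2,3,1,1,…,2,1,18] (ℓ=16, even), read p_15/q_15
a_0=9:  p_0=9·1+0=9,  q_0=9·0+1=1
a_1=1:  p_1=1·9+1=10,  q_1=1·1+0=1
a_2=2:  p_2=2·10+9=29,  q_2=2·1+1=3
a_3=3:  p_3=3·29+10=97,  q_3=3·3+1=10
a_4=1:  p_4=1·97+29=126,  q_4=1·10+3=13
…
a_7=1:  p_7=1·1241+223=1464,  q_7=1·128+23=151
a_8=8:  p_8=8·1464+1241=12953,  q_8=8·151+128=1336
a_9=1:  p_9=1·12953+1464=14417,  q_9=1·1336+151=1487
a_10=5:  p_10=5·14417+12953=85038,  q_10=5·1487+1336=8771
a_11=1:  p_11=1·85038+14417=99455,  q_11=1·8771+1487=10258
a_12=1:  p_12=1·99455+85038=184493,  q_12=1·10258+8771=19029
a_13=3:  p_13=3·184493+99455=652934,  q_13=3·19029+10258=67345
a_14=2:  p_14=2·652934+184493=1490361,  q_14=2·67345+19029=153719
a_15=1:  p_15=1·1490361+652934=2143295,  q_15=1·153719+67345=221064
→ (2143295, 221064).  Check: 2143295²=4593713457025, 94·221064²=4593713457024, difference 1.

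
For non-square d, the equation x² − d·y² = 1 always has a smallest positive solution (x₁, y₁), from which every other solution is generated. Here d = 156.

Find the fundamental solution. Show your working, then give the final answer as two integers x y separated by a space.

d=156: √d = [12; 2,24] (ℓ=2, even), read p_1/q_1
k=0  a_k=12  p_k/q_k = 12/1
k=1  a_k=2  p_k/q_k = 25/2
fundamental: x₁=25, y₁=2  (since 625 − 156·4 = 1)

25 2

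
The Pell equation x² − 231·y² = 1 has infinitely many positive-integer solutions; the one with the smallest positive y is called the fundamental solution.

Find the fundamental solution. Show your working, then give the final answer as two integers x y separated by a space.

76 5

√231 = [15; 5,30, …], period ℓ=2 (even) → k=1
step 0: (15, 1)  from 15·(1,0) + (0,1)
step 1: (76, 5)  from 5·(15,1) + (1,0)
→ (76, 5).  Check: 76²=5776, 231·5²=5775, difference 1.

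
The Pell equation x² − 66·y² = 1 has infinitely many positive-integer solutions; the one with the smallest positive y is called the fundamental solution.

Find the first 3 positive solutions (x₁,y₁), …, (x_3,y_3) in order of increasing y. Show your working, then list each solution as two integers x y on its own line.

√66 → a₀=8, period (8,16); ℓ=2 even so k=1
step 0: (8, 1)  from 8·(1,0) + (0,1)
step 1: (65, 8)  from 8·(8,1) + (1,0)
fundamental: x₁=65, y₁=8  (since 4225 − 66·64 = 1)
(x_2, y_2) = (65·65 + 66·8·8, 65·8 + 8·65) = (8449, 1040)
(x_3, y_3) = (65·8449 + 66·8·1040, 65·1040 + 8·8449) = (1098305, 135192)

65 8
8449 1040
1098305 135192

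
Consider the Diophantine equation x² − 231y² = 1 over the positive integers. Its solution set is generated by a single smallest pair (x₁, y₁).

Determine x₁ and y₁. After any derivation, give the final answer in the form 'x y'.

76 5

[15; 5,30] for √231; ℓ=2 ⇒ convergent index 1
k=0  a_k=15  p_k/q_k = 15/1
k=1  a_k=5  p_k/q_k = 76/5
fundamental: x₁=76, y₁=5  (since 5776 − 231·25 = 1)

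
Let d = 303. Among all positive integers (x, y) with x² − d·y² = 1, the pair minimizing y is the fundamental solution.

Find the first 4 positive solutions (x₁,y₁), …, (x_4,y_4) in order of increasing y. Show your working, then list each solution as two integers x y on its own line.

d=303: √d = [17; 2,2,5,2,2,34] (ℓ=6, even), read p_5/q_5
k=0  a_k=17  p_k/q_k = 17/1
k=1  a_k=2  p_k/q_k = 35/2
…
k=3  a_k=5  p_k/q_k = 470/27
k=4  a_k=2  p_k/q_k = 1027/59
k=5  a_k=2  p_k/q_k = 2524/145
fundamental: x₁=2524, y₁=145  (since 6370576 − 303·21025 = 1)
k=2:  x_2 = 2524·2524+303·145·145 = 12741151,  y_2 = 2524·145+145·2524 = 731960
k=3:  x_3 = 2524·12741151+303·145·731960 = 64317327724,  y_3 = 2524·731960+145·12741151 = 3694933935
k=4:  x_4 = 2524·64317327724+303·145·3694933935 = 324673857609601,  y_4 = 2524·3694933935+145·64317327724 = 18652025771920

2524 145
12741151 731960
64317327724 3694933935
324673857609601 18652025771920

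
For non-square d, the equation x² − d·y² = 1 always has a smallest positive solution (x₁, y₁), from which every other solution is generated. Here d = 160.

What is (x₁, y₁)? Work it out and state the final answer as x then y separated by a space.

721 57

d=160: √d = [12; 1,1,1,5,1,1,1,24] (ℓ=8, even), read p_7/q_7
a_0=12:  p_0=12·1+0=12,  q_0=12·0+1=1
a_1=1:  p_1=1·12+1=13,  q_1=1·1+0=1
…
a_3=1:  p_3=1·25+13=38,  q_3=1·2+1=3
a_4=5:  p_4=5·38+25=215,  q_4=5·3+2=17
a_5=1:  p_5=1·215+38=253,  q_5=1·17+3=20
a_6=1:  p_6=1·253+215=468,  q_6=1·20+17=37
a_7=1:  p_7=1·468+253=721,  q_7=1·37+20=57
(x₁, y₁) = (721, 57);  721² − 160·57² = 1 ✓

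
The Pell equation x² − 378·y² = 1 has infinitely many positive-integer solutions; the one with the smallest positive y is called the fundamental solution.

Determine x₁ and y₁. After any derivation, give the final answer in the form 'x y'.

[19; 2,3,1,4,1,3,2,38] for √378; ℓ=8 ⇒ convergent index 7
k=0  a_k=19  p_k/q_k = 19/1
…
k=5  a_k=1  p_k/q_k = 1011/52
k=6  a_k=3  p_k/q_k = 3869/199
k=7  a_k=2  p_k/q_k = 8749/450
→ (8749, 450).  Check: 8749²=76545001, 378·450²=76545000, difference 1.

8749 450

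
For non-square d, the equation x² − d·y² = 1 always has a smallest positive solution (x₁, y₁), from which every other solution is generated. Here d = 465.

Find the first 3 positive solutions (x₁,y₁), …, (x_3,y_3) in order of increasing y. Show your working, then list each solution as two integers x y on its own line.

[21; 1,1,3,2,2,2,3,1,1,42] for √465; ℓ=10 ⇒ convergent index 9
k=0  a_k=21  p_k/q_k = 21/1
…
k=2  a_k=1  p_k/q_k = 43/2
k=3  a_k=3  p_k/q_k = 151/7
k=4  a_k=2  p_k/q_k = 345/16
…
k=6  a_k=2  p_k/q_k = 2027/94
k=7  a_k=3  p_k/q_k = 6922/321
k=8  a_k=1  p_k/q_k = 8949/415
k=9  a_k=1  p_k/q_k = 15871/736
fundamental: x₁=15871, y₁=736  (since 251888641 − 465·541696 = 1)
(15871+736√465)^2 = 503777281 + 23362112√465
(15871+736√465)^3 = 15990898437631 + 741560158368√465

15871 736
503777281 23362112
15990898437631 741560158368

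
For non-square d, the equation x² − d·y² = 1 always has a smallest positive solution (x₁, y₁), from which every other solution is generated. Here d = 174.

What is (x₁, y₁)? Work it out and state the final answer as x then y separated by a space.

1451 110

d=174: √d = [13; 5,4,5,26] (ℓ=4, even), read p_3/q_3
i=0: a=13 ⇒ p=13, q=1
i=1: a=5 ⇒ p=66, q=5
i=2: a=4 ⇒ p=277, q=21
i=3: a=5 ⇒ p=1451, q=110
→ (1451, 110).  Check: 1451²=2105401, 174·110²=2105400, difference 1.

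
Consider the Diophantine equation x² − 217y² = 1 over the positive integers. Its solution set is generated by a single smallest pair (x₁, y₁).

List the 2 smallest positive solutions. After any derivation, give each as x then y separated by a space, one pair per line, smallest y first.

3844063 260952
29553640695937 2006231855952

d=217: √d = [14; 1,2,1,2,1,…,2,1,28] (ℓ=16, even), read p_15/q_15
k=0  a_k=14  p_k/q_k = 14/1
…
k=2  a_k=2  p_k/q_k = 44/3
…
k=5  a_k=1  p_k/q_k = 221/15
k=6  a_k=1  p_k/q_k = 383/26
…
k=8  a_k=4  p_k/q_k = 15055/1022
…
k=11  a_k=1  p_k/q_k = 293381/19916
…
k=13  a_k=1  p_k/q_k = 1034361/70217
k=14  a_k=2  p_k/q_k = 2809702/190735
k=15  a_k=1  p_k/q_k = 3844063/260952
fundamental: x₁=3844063, y₁=260952  (since 14776820347969 − 217·68095946304 = 1)
(3844063+260952√217)^2 = 29553640695937 + 2006231855952√217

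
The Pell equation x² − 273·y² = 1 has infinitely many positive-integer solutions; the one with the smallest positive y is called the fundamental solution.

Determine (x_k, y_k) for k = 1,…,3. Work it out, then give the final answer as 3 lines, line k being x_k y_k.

[16; 1,1,10,1,1,32] for √273; ℓ=6 ⇒ convergent index 5
k=0  a_k=16  p_k/q_k = 16/1
…
k=2  a_k=1  p_k/q_k = 33/2
k=3  a_k=10  p_k/q_k = 347/21
k=4  a_k=1  p_k/q_k = 380/23
k=5  a_k=1  p_k/q_k = 727/44
fundamental: x₁=727, y₁=44  (since 528529 − 273·1936 = 1)
k=2:  x_2 = 727·727+273·44·44 = 1057057,  y_2 = 727·44+44·727 = 63976
k=3:  x_3 = 727·1057057+273·44·63976 = 1536960151,  y_3 = 727·63976+44·1057057 = 93021060

727 44
1057057 63976
1536960151 93021060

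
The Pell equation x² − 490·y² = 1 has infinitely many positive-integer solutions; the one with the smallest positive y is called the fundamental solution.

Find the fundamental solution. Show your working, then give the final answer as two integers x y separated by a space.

1039681 46968

[22; 7,2,1,4,4,4,1,2,7,44] for √490; ℓ=10 ⇒ convergent index 9
k=0  a_k=22  p_k/q_k = 22/1
k=1  a_k=7  p_k/q_k = 155/7
k=2  a_k=2  p_k/q_k = 332/15
k=3  a_k=1  p_k/q_k = 487/22
k=4  a_k=4  p_k/q_k = 2280/103
k=5  a_k=4  p_k/q_k = 9607/434
k=6  a_k=4  p_k/q_k = 40708/1839
…
k=8  a_k=2  p_k/q_k = 141338/6385
k=9  a_k=7  p_k/q_k = 1039681/46968
fundamental: x₁=1039681, y₁=46968  (since 1080936581761 − 490·2205993024 = 1)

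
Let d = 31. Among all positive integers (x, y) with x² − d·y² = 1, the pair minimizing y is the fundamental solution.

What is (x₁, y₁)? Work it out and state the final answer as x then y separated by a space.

1520 273

[5; 1,1,3,5,3,1,1,10] for √31; ℓ=8 ⇒ convergent index 7
k=0  a_k=5  p_k/q_k = 5/1
…
k=3  a_k=3  p_k/q_k = 39/7
…
k=5  a_k=3  p_k/q_k = 657/118
k=6  a_k=1  p_k/q_k = 863/155
k=7  a_k=1  p_k/q_k = 1520/273
(x₁, y₁) = (1520, 273);  1520² − 31·273² = 1 ✓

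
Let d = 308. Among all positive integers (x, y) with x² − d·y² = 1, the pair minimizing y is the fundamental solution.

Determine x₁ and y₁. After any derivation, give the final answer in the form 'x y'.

351 20

√308 → a₀=17, period (1,1,4,1,1,34); ℓ=6 even so k=5
k=0  a_k=17  p_k/q_k = 17/1
k=1  a_k=1  p_k/q_k = 18/1
k=2  a_k=1  p_k/q_k = 35/2
…
k=4  a_k=1  p_k/q_k = 193/11
k=5  a_k=1  p_k/q_k = 351/20
(x₁, y₁) = (351, 20);  351² − 308·20² = 1 ✓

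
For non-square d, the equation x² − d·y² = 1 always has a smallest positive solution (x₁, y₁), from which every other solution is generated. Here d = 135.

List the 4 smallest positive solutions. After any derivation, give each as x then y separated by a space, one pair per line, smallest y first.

244 21
119071 10248
58106404 5001003
28355806081 2440479216

√135 = [11; 1,1,1,1,1,1,1,22, …], period ℓ=8 (even) → k=7
i=0: a=11 ⇒ p=11, q=1
i=1: a=1 ⇒ p=12, q=1
i=2: a=1 ⇒ p=23, q=2
…
i=6: a=1 ⇒ p=151, q=13
i=7: a=1 ⇒ p=244, q=21
→ (244, 21).  Check: 244²=59536, 135·21²=59535, difference 1.
k=2:  x_2 = 244·244+135·21·21 = 119071,  y_2 = 244·21+21·244 = 10248
k=3:  x_3 = 244·119071+135·21·10248 = 58106404,  y_3 = 244·10248+21·119071 = 5001003
k=4:  x_4 = 244·58106404+135·21·5001003 = 28355806081,  y_4 = 244·5001003+21·58106404 = 2440479216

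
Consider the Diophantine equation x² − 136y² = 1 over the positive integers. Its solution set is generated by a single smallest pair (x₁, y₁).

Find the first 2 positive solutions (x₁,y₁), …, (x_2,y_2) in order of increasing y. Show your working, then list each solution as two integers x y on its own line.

35 3
2449 210

d=136: √d = [11; 1,1,1,22] (ℓ=4, even), read p_3/q_3
i=0: a=11 ⇒ p=11, q=1
…
i=2: a=1 ⇒ p=23, q=2
i=3: a=1 ⇒ p=35, q=3
→ (35, 3).  Check: 35²=1225, 136·3²=1224, difference 1.
(35+3√136)^2 = 2449 + 210√136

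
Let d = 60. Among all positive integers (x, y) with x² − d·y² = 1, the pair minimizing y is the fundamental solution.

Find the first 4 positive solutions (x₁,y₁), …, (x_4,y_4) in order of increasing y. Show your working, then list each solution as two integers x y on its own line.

d=60: √d = [7; 1,2,1,14] (ℓ=4, even), read p_3/q_3
step 0: (7, 1)  from 7·(1,0) + (0,1)
step 1: (8, 1)  from 1·(7,1) + (1,0)
step 2: (23, 3)  from 2·(8,1) + (7,1)
step 3: (31, 4)  from 1·(23,3) + (8,1)
fundamental: x₁=31, y₁=4  (since 961 − 60·16 = 1)
(31+4√60)^2 = 1921 + 248√60
(31+4√60)^3 = 119071 + 15372√60
(31+4√60)^4 = 7380481 + 952816√60

31 4
1921 248
119071 15372
7380481 952816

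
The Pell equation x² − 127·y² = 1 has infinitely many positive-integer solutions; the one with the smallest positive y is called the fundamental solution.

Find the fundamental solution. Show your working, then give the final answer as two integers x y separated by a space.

d=127: √d = [11; 3,1,2,2,7,11,7,2,2,1,3,22] (ℓ=12, even), read p_11/q_11
a_0=11:  p_0=11·1+0=11,  q_0=11·0+1=1
a_1=3:  p_1=3·11+1=34,  q_1=3·1+0=3
a_2=1:  p_2=1·34+11=45,  q_2=1·3+1=4
a_3=2:  p_3=2·45+34=124,  q_3=2·4+3=11
a_4=2:  p_4=2·124+45=293,  q_4=2·11+4=26
…
a_10=1:  p_10=1·906941+367620=1274561,  q_10=1·80478+32621=113099
a_11=3:  p_11=3·1274561+906941=4730624,  q_11=3·113099+80478=419775
fundamental: x₁=4730624, y₁=419775  (since 22378803429376 − 127·176211050625 = 1)

4730624 419775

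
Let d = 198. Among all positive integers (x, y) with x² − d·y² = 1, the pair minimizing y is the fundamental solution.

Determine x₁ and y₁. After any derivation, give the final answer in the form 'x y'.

197 14

d=198: √d = [14; 14,28] (ℓ=2, even), read p_1/q_1
i=0: a=14 ⇒ p=14, q=1
i=1: a=14 ⇒ p=197, q=14
→ (197, 14).  Check: 197²=38809, 198·14²=38808, difference 1.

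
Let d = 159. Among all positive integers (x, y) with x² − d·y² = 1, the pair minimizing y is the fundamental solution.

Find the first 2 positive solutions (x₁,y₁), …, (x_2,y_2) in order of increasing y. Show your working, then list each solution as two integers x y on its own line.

√159 = [12; 1,1,1,1,3,1,1,1,1,24, …], period ℓ=10 (even) → k=9
step 0: (12, 1)  from 12·(1,0) + (0,1)
…
step 2: (25, 2)  from 1·(13,1) + (12,1)
step 3: (38, 3)  from 1·(25,2) + (13,1)
step 4: (63, 5)  from 1·(38,3) + (25,2)
step 5: (227, 18)  from 3·(63,5) + (38,3)
step 6: (290, 23)  from 1·(227,18) + (63,5)
step 7: (517, 41)  from 1·(290,23) + (227,18)
step 8: (807, 64)  from 1·(517,41) + (290,23)
step 9: (1324, 105)  from 1·(807,64) + (517,41)
(x₁, y₁) = (1324, 105);  1324² − 159·105² = 1 ✓
n=2: (1324,105)∘(1324,105) = (1324·1324+159·105·105, 1324·105+105·1324) = (3505951,278040)

1324 105
3505951 278040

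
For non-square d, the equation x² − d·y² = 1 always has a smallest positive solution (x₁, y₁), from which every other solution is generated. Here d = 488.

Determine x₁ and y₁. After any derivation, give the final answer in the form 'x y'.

[22; 11,44] for √488; ℓ=2 ⇒ convergent index 1
k=0  a_k=22  p_k/q_k = 22/1
k=1  a_k=11  p_k/q_k = 243/11
fundamental: x₁=243, y₁=11  (since 59049 − 488·121 = 1)

243 11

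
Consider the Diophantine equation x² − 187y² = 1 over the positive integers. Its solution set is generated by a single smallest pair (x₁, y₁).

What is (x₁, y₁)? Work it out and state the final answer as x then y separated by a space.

d=187: √d = [13; 1,2,13,2,1,26] (ℓ=6, even), read p_5/q_5
k=0  a_k=13  p_k/q_k = 13/1
k=1  a_k=1  p_k/q_k = 14/1
k=2  a_k=2  p_k/q_k = 41/3
k=3  a_k=13  p_k/q_k = 547/40
k=4  a_k=2  p_k/q_k = 1135/83
k=5  a_k=1  p_k/q_k = 1682/123
fundamental: x₁=1682, y₁=123  (since 2829124 − 187·15129 = 1)

1682 123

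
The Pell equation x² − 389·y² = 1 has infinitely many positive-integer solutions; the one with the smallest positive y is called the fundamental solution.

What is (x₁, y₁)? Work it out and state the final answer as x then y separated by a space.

3287049 166660

d=389: √d = [19; 1,2,1,1,1,1,2,1,38] (ℓ=9, odd), read p_17/q_17
i=0: a=19 ⇒ p=19, q=1
…
i=2: a=2 ⇒ p=59, q=3
i=3: a=1 ⇒ p=79, q=4
i=4: a=1 ⇒ p=138, q=7
…
i=6: a=1 ⇒ p=355, q=18
…
i=8: a=1 ⇒ p=1282, q=65
i=9: a=38 ⇒ p=49643, q=2517
…
i=11: a=2 ⇒ p=151493, q=7681
i=12: a=1 ⇒ p=202418, q=10263
…
i=15: a=1 ⇒ p=910240, q=46151
i=16: a=2 ⇒ p=2376809, q=120509
i=17: a=1 ⇒ p=3287049, q=166660
fundamental: x₁=3287049, y₁=166660  (since 10804691128401 − 389·27775555600 = 1)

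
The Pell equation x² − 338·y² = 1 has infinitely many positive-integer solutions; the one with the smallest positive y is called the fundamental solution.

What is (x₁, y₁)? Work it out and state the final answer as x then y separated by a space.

114243 6214

√338 = [18; 2,1,1,2,36, …], period ℓ=5 (odd) → k=9
step 0: (18, 1)  from 18·(1,0) + (0,1)
…
step 2: (55, 3)  from 1·(37,2) + (18,1)
…
step 4: (239, 13)  from 2·(92,5) + (55,3)
step 5: (8696, 473)  from 36·(239,13) + (92,5)
step 6: (17631, 959)  from 2·(8696,473) + (239,13)
step 7: (26327, 1432)  from 1·(17631,959) + (8696,473)
step 8: (43958, 2391)  from 1·(26327,1432) + (17631,959)
step 9: (114243, 6214)  from 2·(43958,2391) + (26327,1432)
(x₁, y₁) = (114243, 6214);  114243² − 338·6214² = 1 ✓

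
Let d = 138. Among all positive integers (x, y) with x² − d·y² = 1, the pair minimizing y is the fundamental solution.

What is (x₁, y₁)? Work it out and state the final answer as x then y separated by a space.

47 4

d=138: √d = [11; 1,2,1,22] (ℓ=4, even), read p_3/q_3
a_0=11:  p_0=11·1+0=11,  q_0=11·0+1=1
a_1=1:  p_1=1·11+1=12,  q_1=1·1+0=1
a_2=2:  p_2=2·12+11=35,  q_2=2·1+1=3
a_3=1:  p_3=1·35+12=47,  q_3=1·3+1=4
fundamental: x₁=47, y₁=4  (since 2209 − 138·16 = 1)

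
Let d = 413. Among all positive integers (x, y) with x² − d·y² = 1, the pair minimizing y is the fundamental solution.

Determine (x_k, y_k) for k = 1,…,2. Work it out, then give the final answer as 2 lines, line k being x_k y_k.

113399 5580
25718666401 1265532840

d=413: √d = [20; 3,9,1,4,1,9,3,40] (ℓ=8, even), read p_7/q_7
a_0=20:  p_0=20·1+0=20,  q_0=20·0+1=1
a_1=3:  p_1=3·20+1=61,  q_1=3·1+0=3
…
a_3=1:  p_3=1·569+61=630,  q_3=1·28+3=31
…
a_6=9:  p_6=9·3719+3089=36560,  q_6=9·183+152=1799
a_7=3:  p_7=3·36560+3719=113399,  q_7=3·1799+183=5580
→ (113399, 5580).  Check: 113399²=12859333201, 413·5580²=12859333200, difference 1.
k=2:  x_2 = 113399·113399+413·5580·5580 = 25718666401,  y_2 = 113399·5580+5580·113399 = 1265532840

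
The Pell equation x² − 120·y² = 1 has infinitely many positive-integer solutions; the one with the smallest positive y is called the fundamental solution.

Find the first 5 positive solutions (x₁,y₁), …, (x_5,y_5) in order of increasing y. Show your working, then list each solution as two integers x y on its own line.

11 1
241 22
5291 483
116161 10604
2550251 232805

d=120: √d = [10; 1,20] (ℓ=2, even), read p_1/q_1
a_0=10:  p_0=10·1+0=10,  q_0=10·0+1=1
a_1=1:  p_1=1·10+1=11,  q_1=1·1+0=1
(x₁, y₁) = (11, 1);  11² − 120·1² = 1 ✓
k=2:  x_2 = 11·11+120·1·1 = 241,  y_2 = 11·1+1·11 = 22
k=3:  x_3 = 11·241+120·1·22 = 5291,  y_3 = 11·22+1·241 = 483
k=4:  x_4 = 11·5291+120·1·483 = 116161,  y_4 = 11·483+1·5291 = 10604
k=5:  x_5 = 11·116161+120·1·10604 = 2550251,  y_5 = 11·10604+1·116161 = 232805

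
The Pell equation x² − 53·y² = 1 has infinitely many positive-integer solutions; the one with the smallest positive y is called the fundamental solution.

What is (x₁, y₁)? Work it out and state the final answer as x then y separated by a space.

66249 9100

√53 = [7; 3,1,1,3,14, …], period ℓ=5 (odd) → k=9
i=0: a=7 ⇒ p=7, q=1
i=1: a=3 ⇒ p=22, q=3
…
i=3: a=1 ⇒ p=51, q=7
i=4: a=3 ⇒ p=182, q=25
i=5: a=14 ⇒ p=2599, q=357
i=6: a=3 ⇒ p=7979, q=1096
i=7: a=1 ⇒ p=10578, q=1453
i=8: a=1 ⇒ p=18557, q=2549
i=9: a=3 ⇒ p=66249, q=9100
(x₁, y₁) = (66249, 9100);  66249² − 53·9100² = 1 ✓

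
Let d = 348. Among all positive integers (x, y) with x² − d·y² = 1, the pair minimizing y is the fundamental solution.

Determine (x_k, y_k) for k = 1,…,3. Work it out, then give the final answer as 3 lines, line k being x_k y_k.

1567 84
4910977 263256
15391000351 825044220

√348 → a₀=18, period (1,1,1,8,1,1,1,36); ℓ=8 even so k=7
step 0: (18, 1)  from 18·(1,0) + (0,1)
step 1: (19, 1)  from 1·(18,1) + (1,0)
step 2: (37, 2)  from 1·(19,1) + (18,1)
step 3: (56, 3)  from 1·(37,2) + (19,1)
step 4: (485, 26)  from 8·(56,3) + (37,2)
step 5: (541, 29)  from 1·(485,26) + (56,3)
step 6: (1026, 55)  from 1·(541,29) + (485,26)
step 7: (1567, 84)  from 1·(1026,55) + (541,29)
→ (1567, 84).  Check: 1567²=2455489, 348·84²=2455488, difference 1.
(x_2, y_2) = (1567·1567 + 348·84·84, 1567·84 + 84·1567) = (4910977, 263256)
(x_3, y_3) = (1567·4910977 + 348·84·263256, 1567·263256 + 84·4910977) = (15391000351, 825044220)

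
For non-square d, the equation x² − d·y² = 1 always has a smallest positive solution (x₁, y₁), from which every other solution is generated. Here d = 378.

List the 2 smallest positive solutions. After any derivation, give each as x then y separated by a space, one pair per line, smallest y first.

[19; 2,3,1,4,1,3,2,38] for √378; ℓ=8 ⇒ convergent index 7
a_0=19:  p_0=19·1+0=19,  q_0=19·0+1=1
a_1=2:  p_1=2·19+1=39,  q_1=2·1+0=2
…
a_3=1:  p_3=1·136+39=175,  q_3=1·7+2=9
a_4=4:  p_4=4·175+136=836,  q_4=4·9+7=43
a_5=1:  p_5=1·836+175=1011,  q_5=1·43+9=52
a_6=3:  p_6=3·1011+836=3869,  q_6=3·52+43=199
a_7=2:  p_7=2·3869+1011=8749,  q_7=2·199+52=450
(x₁, y₁) = (8749, 450);  8749² − 378·450² = 1 ✓
k=2:  x_2 = 8749·8749+378·450·450 = 153090001,  y_2 = 8749·450+450·8749 = 7874100

8749 450
153090001 7874100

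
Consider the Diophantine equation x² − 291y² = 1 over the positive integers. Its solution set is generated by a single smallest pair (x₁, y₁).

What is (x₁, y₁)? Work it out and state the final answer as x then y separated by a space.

d=291: √d = [17; 17,34] (ℓ=2, even), read p_1/q_1
a_0=17:  p_0=17·1+0=17,  q_0=17·0+1=1
a_1=17:  p_1=17·17+1=290,  q_1=17·1+0=17
fundamental: x₁=290, y₁=17  (since 84100 − 291·289 = 1)

290 17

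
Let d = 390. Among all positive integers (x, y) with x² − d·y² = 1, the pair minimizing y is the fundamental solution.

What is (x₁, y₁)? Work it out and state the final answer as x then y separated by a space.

d=390: √d = [19; 1,2,1,38] (ℓ=4, even), read p_3/q_3
k=0  a_k=19  p_k/q_k = 19/1
k=1  a_k=1  p_k/q_k = 20/1
k=2  a_k=2  p_k/q_k = 59/3
k=3  a_k=1  p_k/q_k = 79/4
(x₁, y₁) = (79, 4);  79² − 390·4² = 1 ✓

79 4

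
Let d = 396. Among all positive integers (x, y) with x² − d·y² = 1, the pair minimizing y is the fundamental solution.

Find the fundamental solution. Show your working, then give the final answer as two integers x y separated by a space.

[19; 1,8,1,38] for √396; ℓ=4 ⇒ convergent index 3
k=0  a_k=19  p_k/q_k = 19/1
k=1  a_k=1  p_k/q_k = 20/1
k=2  a_k=8  p_k/q_k = 179/9
k=3  a_k=1  p_k/q_k = 199/10
→ (199, 10).  Check: 199²=39601, 396·10²=39600, difference 1.

199 10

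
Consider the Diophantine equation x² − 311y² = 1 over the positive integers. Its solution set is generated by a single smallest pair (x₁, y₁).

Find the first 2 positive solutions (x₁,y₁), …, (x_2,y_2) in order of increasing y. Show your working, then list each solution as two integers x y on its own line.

16883880 957397
570130807708799 32329152120720

√311 = [17; 1,1,1,2,1,…,1,1,34, …], period ℓ=16 (even) → k=15
k=0  a_k=17  p_k/q_k = 17/1
…
k=2  a_k=1  p_k/q_k = 35/2
…
k=5  a_k=1  p_k/q_k = 194/11
k=6  a_k=6  p_k/q_k = 1305/74
…
k=10  a_k=6  p_k/q_k = 1376656/78063
…
k=14  a_k=1  p_k/q_k = 10724507/608131
k=15  a_k=1  p_k/q_k = 16883880/957397
fundamental: x₁=16883880, y₁=957397  (since 285065403854400 − 311·916609015609 = 1)
(x_2, y_2) = (16883880·16883880 + 311·957397·957397, 16883880·957397 + 957397·16883880) = (570130807708799, 32329152120720)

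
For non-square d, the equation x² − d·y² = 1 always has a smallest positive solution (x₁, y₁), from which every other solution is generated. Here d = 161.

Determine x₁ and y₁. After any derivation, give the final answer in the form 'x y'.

√161 → a₀=12, period (1,2,4,1,2,1,4,2,1,24); ℓ=10 even so k=9
k=0  a_k=12  p_k/q_k = 12/1
k=1  a_k=1  p_k/q_k = 13/1
k=2  a_k=2  p_k/q_k = 38/3
k=3  a_k=4  p_k/q_k = 165/13
k=4  a_k=1  p_k/q_k = 203/16
k=5  a_k=2  p_k/q_k = 571/45
k=6  a_k=1  p_k/q_k = 774/61
…
k=8  a_k=2  p_k/q_k = 8108/639
k=9  a_k=1  p_k/q_k = 11775/928
fundamental: x₁=11775, y₁=928  (since 138650625 − 161·861184 = 1)

11775 928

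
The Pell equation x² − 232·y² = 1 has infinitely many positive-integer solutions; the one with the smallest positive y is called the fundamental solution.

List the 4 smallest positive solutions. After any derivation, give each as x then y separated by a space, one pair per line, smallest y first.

19603 1287
768555217 50458122
30131975818099 1978261129845
1181354243155834177 77559705806244948

√232 = [15; 4,3,7,3,4,30, …], period ℓ=6 (even) → k=5
a_0=15:  p_0=15·1+0=15,  q_0=15·0+1=1
…
a_4=3:  p_4=3·1447+198=4539,  q_4=3·95+13=298
a_5=4:  p_5=4·4539+1447=19603,  q_5=4·298+95=1287
→ (19603, 1287).  Check: 19603²=384277609, 232·1287²=384277608, difference 1.
(x_2, y_2) = (19603·19603 + 232·1287·1287, 19603·1287 + 1287·19603) = (768555217, 50458122)
(x_3, y_3) = (19603·768555217 + 232·1287·50458122, 19603·50458122 + 1287·768555217) = (30131975818099, 1978261129845)
(x_4, y_4) = (19603·30131975818099 + 232·1287·1978261129845, 19603·1978261129845 + 1287·30131975818099) = (1181354243155834177, 77559705806244948)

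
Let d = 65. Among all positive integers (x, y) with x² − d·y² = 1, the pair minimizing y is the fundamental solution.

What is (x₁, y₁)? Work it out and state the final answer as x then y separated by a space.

129 16

√65 → a₀=8, period (16); ℓ=1 odd so k=1
step 0: (8, 1)  from 8·(1,0) + (0,1)
step 1: (129, 16)  from 16·(8,1) + (1,0)
(x₁, y₁) = (129, 16);  129² − 65·16² = 1 ✓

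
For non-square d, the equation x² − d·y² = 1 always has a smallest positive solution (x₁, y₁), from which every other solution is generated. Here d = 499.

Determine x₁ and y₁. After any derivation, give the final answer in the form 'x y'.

4490 201

√499 → a₀=22, period (2,1,21,1,2,44); ℓ=6 even so k=5
a_0=22:  p_0=22·1+0=22,  q_0=22·0+1=1
…
a_3=21:  p_3=21·67+45=1452,  q_3=21·3+2=65
a_4=1:  p_4=1·1452+67=1519,  q_4=1·65+3=68
a_5=2:  p_5=2·1519+1452=4490,  q_5=2·68+65=201
→ (4490, 201).  Check: 4490²=20160100, 499·201²=20160099, difference 1.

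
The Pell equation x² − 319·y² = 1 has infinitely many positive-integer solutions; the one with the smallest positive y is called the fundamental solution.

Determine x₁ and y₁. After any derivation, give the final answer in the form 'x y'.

√319 = [17; 1,6,5,1,4,…,6,1,34, …], period ℓ=14 (even) → k=13
a_0=17:  p_0=17·1+0=17,  q_0=17·0+1=1
…
a_6=3:  p_6=3·3715+768=11913,  q_6=3·208+43=667
…
a_8=3:  p_8=3·15628+11913=58797,  q_8=3·875+667=3292
a_9=4:  p_9=4·58797+15628=250816,  q_9=4·3292+875=14043
…
a_11=5:  p_11=5·309613+250816=1798881,  q_11=5·17335+14043=100718
a_12=6:  p_12=6·1798881+309613=11102899,  q_12=6·100718+17335=621643
a_13=1:  p_13=1·11102899+1798881=12901780,  q_13=1·621643+100718=722361
fundamental: x₁=12901780, y₁=722361  (since 166455927168400 − 319·521805414321 = 1)

12901780 722361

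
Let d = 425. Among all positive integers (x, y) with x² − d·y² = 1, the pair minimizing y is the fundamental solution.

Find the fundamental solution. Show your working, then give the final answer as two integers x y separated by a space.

√425 → a₀=20, period (1,1,1,1,1,1,40); ℓ=7 odd so k=13
a_0=20:  p_0=20·1+0=20,  q_0=20·0+1=1
…
a_6=1:  p_6=1·165+103=268,  q_6=1·8+5=13
…
a_8=1:  p_8=1·10885+268=11153,  q_8=1·528+13=541
a_9=1:  p_9=1·11153+10885=22038,  q_9=1·541+528=1069
…
a_12=1:  p_12=1·55229+33191=88420,  q_12=1·2679+1610=4289
a_13=1:  p_13=1·88420+55229=143649,  q_13=1·4289+2679=6968
fundamental: x₁=143649, y₁=6968  (since 20635035201 − 425·48553024 = 1)

143649 6968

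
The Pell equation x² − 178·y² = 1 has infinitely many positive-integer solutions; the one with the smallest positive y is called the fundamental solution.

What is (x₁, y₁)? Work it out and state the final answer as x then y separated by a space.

d=178: √d = [13; 2,1,12,1,2,26] (ℓ=6, even), read p_5/q_5
step 0: (13, 1)  from 13·(1,0) + (0,1)
…
step 4: (547, 41)  from 1·(507,38) + (40,3)
step 5: (1601, 120)  from 2·(547,41) + (507,38)
(x₁, y₁) = (1601, 120);  1601² − 178·120² = 1 ✓

1601 120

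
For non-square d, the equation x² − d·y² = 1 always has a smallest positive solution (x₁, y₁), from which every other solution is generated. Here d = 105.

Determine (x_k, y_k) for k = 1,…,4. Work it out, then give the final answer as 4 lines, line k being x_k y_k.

√105 = [10; 4,20, …], period ℓ=2 (even) → k=1
k=0  a_k=10  p_k/q_k = 10/1
k=1  a_k=4  p_k/q_k = 41/4
fundamental: x₁=41, y₁=4  (since 1681 − 105·16 = 1)
(x_2, y_2) = (41·41 + 105·4·4, 41·4 + 4·41) = (3361, 328)
(x_3, y_3) = (41·3361 + 105·4·328, 41·328 + 4·3361) = (275561, 26892)
(x_4, y_4) = (41·275561 + 105·4·26892, 41·26892 + 4·275561) = (22592641, 2204816)

41 4
3361 328
275561 26892
22592641 2204816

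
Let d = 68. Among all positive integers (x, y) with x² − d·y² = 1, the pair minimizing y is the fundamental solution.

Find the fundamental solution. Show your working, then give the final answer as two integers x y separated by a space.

√68 → a₀=8, period (4,16); ℓ=2 even so k=1
i=0: a=8 ⇒ p=8, q=1
i=1: a=4 ⇒ p=33, q=4
(x₁, y₁) = (33, 4);  33² − 68·4² = 1 ✓

33 4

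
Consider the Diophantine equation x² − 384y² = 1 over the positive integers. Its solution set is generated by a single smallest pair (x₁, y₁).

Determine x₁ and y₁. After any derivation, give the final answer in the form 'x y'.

√384 → a₀=19, period (1,1,2,9,2,1,1,38); ℓ=8 even so k=7
a_0=19:  p_0=19·1+0=19,  q_0=19·0+1=1
…
a_3=2:  p_3=2·39+20=98,  q_3=2·2+1=5
…
a_6=1:  p_6=1·1940+921=2861,  q_6=1·99+47=146
a_7=1:  p_7=1·2861+1940=4801,  q_7=1·146+99=245
→ (4801, 245).  Check: 4801²=23049601, 384·245²=23049600, difference 1.

4801 245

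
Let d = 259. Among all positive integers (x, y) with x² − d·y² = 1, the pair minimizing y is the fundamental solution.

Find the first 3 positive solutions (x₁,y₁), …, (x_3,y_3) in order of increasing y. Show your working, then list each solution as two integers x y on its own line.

847225 52644
1435580401249 89202625800
2432519210895520825 151149389286757356

d=259: √d = [16; 10,1,2,3,4,3,2,1,10,32] (ℓ=10, even), read p_9/q_9
i=0: a=16 ⇒ p=16, q=1
…
i=2: a=1 ⇒ p=177, q=11
…
i=5: a=4 ⇒ p=7403, q=460
i=6: a=3 ⇒ p=23931, q=1487
…
i=8: a=1 ⇒ p=79196, q=4921
i=9: a=10 ⇒ p=847225, q=52644
fundamental: x₁=847225, y₁=52644  (since 717790200625 − 259·2771390736 = 1)
(847225+52644√259)^2 = 1435580401249 + 89202625800√259
(847225+52644√259)^3 = 2432519210895520825 + 151149389286757356√259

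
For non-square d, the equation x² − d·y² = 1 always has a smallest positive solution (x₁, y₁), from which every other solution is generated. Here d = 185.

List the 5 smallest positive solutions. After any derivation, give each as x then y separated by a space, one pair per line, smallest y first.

9249 680
171088001 12578640
3164785833249 232679682040
58542208172352001 4304108745797280
1082913763607381481249 79617403347078403400

√185 → a₀=13, period (1,1,1,1,26); ℓ=5 odd so k=9
step 0: (13, 1)  from 13·(1,0) + (0,1)
…
step 2: (27, 2)  from 1·(14,1) + (13,1)
step 3: (41, 3)  from 1·(27,2) + (14,1)
…
step 8: (5563, 409)  from 1·(3686,271) + (1877,138)
step 9: (9249, 680)  from 1·(5563,409) + (3686,271)
fundamental: x₁=9249, y₁=680  (since 85544001 − 185·462400 = 1)
(x_2, y_2) = (9249·9249 + 185·680·680, 9249·680 + 680·9249) = (171088001, 12578640)
(x_3, y_3) = (9249·171088001 + 185·680·12578640, 9249·12578640 + 680·171088001) = (3164785833249, 232679682040)
(x_4, y_4) = (9249·3164785833249 + 185·680·232679682040, 9249·232679682040 + 680·3164785833249) = (58542208172352001, 4304108745797280)
(x_5, y_5) = (9249·58542208172352001 + 185·680·4304108745797280, 9249·4304108745797280 + 680·58542208172352001) = (1082913763607381481249, 79617403347078403400)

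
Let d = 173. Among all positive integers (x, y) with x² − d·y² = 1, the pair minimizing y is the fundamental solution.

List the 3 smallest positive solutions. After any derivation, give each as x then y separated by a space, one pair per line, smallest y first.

d=173: √d = [13; 6,1,1,6,26] (ℓ=5, odd), read p_9/q_9
k=0  a_k=13  p_k/q_k = 13/1
k=1  a_k=6  p_k/q_k = 79/6
k=2  a_k=1  p_k/q_k = 92/7
k=3  a_k=1  p_k/q_k = 171/13
k=4  a_k=6  p_k/q_k = 1118/85
k=5  a_k=26  p_k/q_k = 29239/2223
k=6  a_k=6  p_k/q_k = 176552/13423
k=7  a_k=1  p_k/q_k = 205791/15646
k=8  a_k=1  p_k/q_k = 382343/29069
k=9  a_k=6  p_k/q_k = 2499849/190060
→ (2499849, 190060).  Check: 2499849²=6249245022801, 173·190060²=6249245022800, difference 1.
(2499849+190060√173)^2 = 12498490045601 + 950242601880√173
(2499849+190060√173)^3 = 62488675684008728649 + 4750926036134042180√173

2499849 190060
12498490045601 950242601880
62488675684008728649 4750926036134042180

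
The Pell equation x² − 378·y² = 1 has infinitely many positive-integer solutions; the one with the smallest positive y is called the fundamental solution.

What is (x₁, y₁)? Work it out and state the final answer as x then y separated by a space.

√378 → a₀=19, period (2,3,1,4,1,3,2,38); ℓ=8 even so k=7
a_0=19:  p_0=19·1+0=19,  q_0=19·0+1=1
…
a_2=3:  p_2=3·39+19=136,  q_2=3·2+1=7
…
a_4=4:  p_4=4·175+136=836,  q_4=4·9+7=43
…
a_6=3:  p_6=3·1011+836=3869,  q_6=3·52+43=199
a_7=2:  p_7=2·3869+1011=8749,  q_7=2·199+52=450
→ (8749, 450).  Check: 8749²=76545001, 378·450²=76545000, difference 1.

8749 450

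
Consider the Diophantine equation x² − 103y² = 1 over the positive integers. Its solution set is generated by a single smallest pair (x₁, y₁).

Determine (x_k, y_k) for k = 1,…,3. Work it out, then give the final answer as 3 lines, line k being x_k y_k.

√103 = [10; 6,1,2,1,1,9,1,1,2,1,6,20, …], period ℓ=12 (even) → k=11
step 0: (10, 1)  from 10·(1,0) + (0,1)
step 1: (61, 6)  from 6·(10,1) + (1,0)
…
step 3: (203, 20)  from 2·(71,7) + (61,6)
…
step 5: (477, 47)  from 1·(274,27) + (203,20)
step 6: (4567, 450)  from 9·(477,47) + (274,27)
…
step 8: (9611, 947)  from 1·(5044,497) + (4567,450)
step 9: (24266, 2391)  from 2·(9611,947) + (5044,497)
step 10: (33877, 3338)  from 1·(24266,2391) + (9611,947)
step 11: (227528, 22419)  from 6·(33877,3338) + (24266,2391)
(x₁, y₁) = (227528, 22419);  227528² − 103·22419² = 1 ✓
(x_2, y_2) = (227528·227528 + 103·22419·22419, 227528·22419 + 22419·227528) = (103537981567, 10201900464)
(x_3, y_3) = (227528·103537981567 + 103·22419·10201900464, 227528·10201900464 + 22419·103537981567) = (47115579739725224, 4642436017523565)

227528 22419
103537981567 10201900464
47115579739725224 4642436017523565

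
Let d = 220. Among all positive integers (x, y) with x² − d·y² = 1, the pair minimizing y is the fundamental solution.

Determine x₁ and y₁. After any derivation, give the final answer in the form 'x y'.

[14; 1,4,1,28] for √220; ℓ=4 ⇒ convergent index 3
step 0: (14, 1)  from 14·(1,0) + (0,1)
…
step 2: (74, 5)  from 4·(15,1) + (14,1)
step 3: (89, 6)  from 1·(74,5) + (15,1)
(x₁, y₁) = (89, 6);  89² − 220·6² = 1 ✓

89 6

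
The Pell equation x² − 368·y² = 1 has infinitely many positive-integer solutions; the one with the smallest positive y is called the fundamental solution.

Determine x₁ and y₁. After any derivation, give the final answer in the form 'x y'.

√368 → a₀=19, period (5,2,5,38); ℓ=4 even so k=3
k=0  a_k=19  p_k/q_k = 19/1
…
k=2  a_k=2  p_k/q_k = 211/11
k=3  a_k=5  p_k/q_k = 1151/60
fundamental: x₁=1151, y₁=60  (since 1324801 − 368·3600 = 1)

1151 60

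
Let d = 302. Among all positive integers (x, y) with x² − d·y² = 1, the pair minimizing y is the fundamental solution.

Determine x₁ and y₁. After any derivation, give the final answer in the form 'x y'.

4276623 246092

√302 → a₀=17, period (2,1,1,1,4,…,1,2,34); ℓ=16 even so k=15
i=0: a=17 ⇒ p=17, q=1
…
i=2: a=1 ⇒ p=52, q=3
i=3: a=1 ⇒ p=87, q=5
i=4: a=1 ⇒ p=139, q=8
…
i=7: a=1 ⇒ p=2068, q=119
…
i=14: a=1 ⇒ p=1617193, q=93059
i=15: a=2 ⇒ p=4276623, q=246092
fundamental: x₁=4276623, y₁=246092  (since 18289504284129 − 302·60561272464 = 1)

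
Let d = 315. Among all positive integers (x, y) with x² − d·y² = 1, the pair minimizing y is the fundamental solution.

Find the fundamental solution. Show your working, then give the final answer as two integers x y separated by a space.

d=315: √d = [17; 1,2,1,34] (ℓ=4, even), read p_3/q_3
i=0: a=17 ⇒ p=17, q=1
…
i=2: a=2 ⇒ p=53, q=3
i=3: a=1 ⇒ p=71, q=4
(x₁, y₁) = (71, 4);  71² − 315·4² = 1 ✓

71 4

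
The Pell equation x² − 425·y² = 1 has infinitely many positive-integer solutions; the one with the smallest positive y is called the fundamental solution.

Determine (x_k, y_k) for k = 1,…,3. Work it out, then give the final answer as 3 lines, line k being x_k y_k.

d=425: √d = [20; 1,1,1,1,1,1,40] (ℓ=7, odd), read p_13/q_13
i=0: a=20 ⇒ p=20, q=1
…
i=2: a=1 ⇒ p=41, q=2
…
i=6: a=1 ⇒ p=268, q=13
i=7: a=40 ⇒ p=10885, q=528
i=8: a=1 ⇒ p=11153, q=541
…
i=12: a=1 ⇒ p=88420, q=4289
i=13: a=1 ⇒ p=143649, q=6968
(x₁, y₁) = (143649, 6968);  143649² − 425·6968² = 1 ✓
(143649+6968√425)^2 = 41270070401 + 2001892464√425
(143649+6968√425)^3 = 11856808685922849 + 575139701115304√425

143649 6968
41270070401 2001892464
11856808685922849 575139701115304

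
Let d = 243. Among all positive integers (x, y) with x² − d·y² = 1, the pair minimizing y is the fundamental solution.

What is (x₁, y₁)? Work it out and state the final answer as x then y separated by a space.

70226 4505

√243 → a₀=15, period (1,1,2,3,15,3,2,1,1,30); ℓ=10 even so k=9
i=0: a=15 ⇒ p=15, q=1
…
i=3: a=2 ⇒ p=78, q=5
i=4: a=3 ⇒ p=265, q=17
i=5: a=15 ⇒ p=4053, q=260
i=6: a=3 ⇒ p=12424, q=797
i=7: a=2 ⇒ p=28901, q=1854
i=8: a=1 ⇒ p=41325, q=2651
i=9: a=1 ⇒ p=70226, q=4505
(x₁, y₁) = (70226, 4505);  70226² − 243·4505² = 1 ✓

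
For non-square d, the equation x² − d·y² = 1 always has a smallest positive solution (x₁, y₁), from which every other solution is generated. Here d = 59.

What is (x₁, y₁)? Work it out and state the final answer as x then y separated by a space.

√59 → a₀=7, period (1,2,7,2,1,14); ℓ=6 even so k=5
step 0: (7, 1)  from 7·(1,0) + (0,1)
…
step 3: (169, 22)  from 7·(23,3) + (8,1)
step 4: (361, 47)  from 2·(169,22) + (23,3)
step 5: (530, 69)  from 1·(361,47) + (169,22)
(x₁, y₁) = (530, 69);  530² − 59·69² = 1 ✓

530 69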